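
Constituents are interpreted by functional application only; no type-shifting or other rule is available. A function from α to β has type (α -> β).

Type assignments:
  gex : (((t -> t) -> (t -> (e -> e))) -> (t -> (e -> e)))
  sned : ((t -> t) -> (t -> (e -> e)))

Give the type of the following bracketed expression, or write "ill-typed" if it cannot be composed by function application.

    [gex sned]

(t -> (e -> e))

[gex sned]: gex is (((t -> t) -> (t -> (e -> e))) -> (t -> (e -> e))), sned is ((t -> t) -> (t -> (e -> e))); result (t -> (e -> e)).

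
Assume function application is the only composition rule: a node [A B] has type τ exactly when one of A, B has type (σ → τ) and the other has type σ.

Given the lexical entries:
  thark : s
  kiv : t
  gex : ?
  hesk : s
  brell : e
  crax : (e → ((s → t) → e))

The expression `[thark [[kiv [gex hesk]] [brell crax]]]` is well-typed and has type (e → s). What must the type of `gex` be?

(s → (t → (((s → t) → e) → (s → (e → s)))))

[thark [[kiv [gex hesk]] [brell crax]]] is required to be (e → s). thark : s cannot yield (e → s) as functor, so [[kiv [gex hesk]] [brell crax]] : (s → (e → s)).
[[kiv [gex hesk]] [brell crax]] is required to be (s → (e → s)). [brell crax] : ((s → t) → e) cannot yield (s → (e → s)) as functor, so [kiv [gex hesk]] : (((s → t) → e) → (s → (e → s))).
[kiv [gex hesk]] is required to be (((s → t) → e) → (s → (e → s))). kiv : t cannot yield (((s → t) → e) → (s → (e → s))) as functor, so [gex hesk] : (t → (((s → t) → e) → (s → (e → s)))).
[gex hesk] is required to be (t → (((s → t) → e) → (s → (e → s)))). hesk : s cannot yield (t → (((s → t) → e) → (s → (e → s)))) as functor, so gex : (s → (t → (((s → t) → e) → (s → (e → s))))).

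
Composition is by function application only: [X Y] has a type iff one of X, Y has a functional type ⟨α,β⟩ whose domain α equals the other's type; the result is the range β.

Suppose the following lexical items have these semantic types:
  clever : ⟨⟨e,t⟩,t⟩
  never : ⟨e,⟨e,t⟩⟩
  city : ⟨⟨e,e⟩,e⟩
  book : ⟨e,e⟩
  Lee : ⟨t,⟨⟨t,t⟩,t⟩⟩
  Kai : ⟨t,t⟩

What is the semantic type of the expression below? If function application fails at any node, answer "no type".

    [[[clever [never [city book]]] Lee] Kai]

t

[city book] — city of type ⟨⟨e,e⟩,e⟩ combines with book of type ⟨e,e⟩: type e.
[never [city book]] — never of type ⟨e,⟨e,t⟩⟩ combines with [city book] of type e: type ⟨e,t⟩.
[clever [never [city book]]] — clever of type ⟨⟨e,t⟩,t⟩ combines with [never [city book]] of type ⟨e,t⟩: type t.
[[clever [never [city book]]] Lee] — Lee of type ⟨t,⟨⟨t,t⟩,t⟩⟩ combines with [clever [never [city book]]] of type t: type ⟨⟨t,t⟩,t⟩.
[[[clever [never [city book]]] Lee] Kai] — [[clever [never [city book]]] Lee] of type ⟨⟨t,t⟩,t⟩ combines with Kai of type ⟨t,t⟩: type t.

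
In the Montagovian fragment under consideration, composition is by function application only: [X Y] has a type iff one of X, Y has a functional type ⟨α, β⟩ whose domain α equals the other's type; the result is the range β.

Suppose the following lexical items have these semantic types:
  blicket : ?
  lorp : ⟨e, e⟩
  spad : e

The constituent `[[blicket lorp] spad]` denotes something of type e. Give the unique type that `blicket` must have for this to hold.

For [[blicket lorp] spad] to have type e with spad of type e, [blicket lorp] must be the function: [blicket lorp] : ⟨e, e⟩.
For [blicket lorp] to have type ⟨e, e⟩ with lorp of type ⟨e, e⟩, blicket must be the function: blicket : ⟨⟨e, e⟩, ⟨e, e⟩⟩.

⟨⟨e, e⟩, ⟨e, e⟩⟩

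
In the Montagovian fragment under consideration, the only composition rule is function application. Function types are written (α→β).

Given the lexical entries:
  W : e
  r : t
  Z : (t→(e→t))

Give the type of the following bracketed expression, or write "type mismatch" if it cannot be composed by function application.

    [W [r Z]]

t

[r Z] — Z of type (t→(e→t)) combines with r of type t: type (e→t).
[W [r Z]] — [r Z] of type (e→t) combines with W of type e: type t.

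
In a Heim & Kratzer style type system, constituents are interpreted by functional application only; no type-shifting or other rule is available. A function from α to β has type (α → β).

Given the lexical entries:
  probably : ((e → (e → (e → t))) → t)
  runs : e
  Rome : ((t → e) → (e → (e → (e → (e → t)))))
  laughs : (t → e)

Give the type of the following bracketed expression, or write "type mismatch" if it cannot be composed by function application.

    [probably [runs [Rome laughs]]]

[Rome laughs]: functor Rome : ((t → e) → (e → (e → (e → (e → t))))), argument laughs : (t → e); result (e → (e → (e → (e → t)))).
[runs [Rome laughs]]: functor [Rome laughs] : (e → (e → (e → (e → t)))), argument runs : e; result (e → (e → (e → t))).
[probably [runs [Rome laughs]]]: functor probably : ((e → (e → (e → t))) → t), argument [runs [Rome laughs]] : (e → (e → (e → t))); result t.

t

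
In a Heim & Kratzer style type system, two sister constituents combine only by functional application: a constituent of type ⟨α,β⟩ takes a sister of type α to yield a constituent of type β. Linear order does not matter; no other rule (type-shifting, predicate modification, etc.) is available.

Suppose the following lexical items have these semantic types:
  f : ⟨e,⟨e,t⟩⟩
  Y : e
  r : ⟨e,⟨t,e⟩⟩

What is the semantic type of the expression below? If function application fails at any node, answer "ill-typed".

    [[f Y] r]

[f Y]: ⟨e,⟨e,t⟩⟩ applied to e yields ⟨e,t⟩.
[[f Y] r]: ⟨e,t⟩ with ⟨e,⟨t,e⟩⟩ — neither is a function whose domain matches the other; composition fails here.

ill-typed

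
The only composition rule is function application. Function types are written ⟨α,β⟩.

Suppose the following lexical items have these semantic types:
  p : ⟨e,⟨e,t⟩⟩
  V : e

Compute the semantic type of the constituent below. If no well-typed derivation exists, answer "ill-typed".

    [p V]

[p V]: ⟨e,⟨e,t⟩⟩ applied to e yields ⟨e,t⟩.

⟨e,t⟩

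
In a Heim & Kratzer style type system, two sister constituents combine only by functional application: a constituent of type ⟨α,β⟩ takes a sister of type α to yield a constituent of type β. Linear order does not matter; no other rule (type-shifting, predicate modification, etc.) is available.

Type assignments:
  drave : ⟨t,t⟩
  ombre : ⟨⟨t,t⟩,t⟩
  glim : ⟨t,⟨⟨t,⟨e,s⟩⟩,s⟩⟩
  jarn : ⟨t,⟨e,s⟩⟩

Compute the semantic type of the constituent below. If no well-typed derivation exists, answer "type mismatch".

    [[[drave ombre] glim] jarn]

[drave ombre]: functor ombre : ⟨⟨t,t⟩,t⟩, argument drave : ⟨t,t⟩; result t.
[[drave ombre] glim]: functor glim : ⟨t,⟨⟨t,⟨e,s⟩⟩,s⟩⟩, argument [drave ombre] : t; result ⟨⟨t,⟨e,s⟩⟩,s⟩.
[[[drave ombre] glim] jarn]: functor [[drave ombre] glim] : ⟨⟨t,⟨e,s⟩⟩,s⟩, argument jarn : ⟨t,⟨e,s⟩⟩; result s.

s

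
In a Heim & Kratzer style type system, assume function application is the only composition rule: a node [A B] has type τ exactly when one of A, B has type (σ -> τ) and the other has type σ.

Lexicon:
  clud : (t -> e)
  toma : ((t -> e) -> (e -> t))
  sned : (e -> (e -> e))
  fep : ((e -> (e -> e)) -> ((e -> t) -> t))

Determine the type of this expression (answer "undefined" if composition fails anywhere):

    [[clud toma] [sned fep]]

t

[clud toma] — toma of type ((t -> e) -> (e -> t)) combines with clud of type (t -> e): type (e -> t).
[sned fep] — fep of type ((e -> (e -> e)) -> ((e -> t) -> t)) combines with sned of type (e -> (e -> e)): type ((e -> t) -> t).
[[clud toma] [sned fep]] — [sned fep] of type ((e -> t) -> t) combines with [clud toma] of type (e -> t): type t.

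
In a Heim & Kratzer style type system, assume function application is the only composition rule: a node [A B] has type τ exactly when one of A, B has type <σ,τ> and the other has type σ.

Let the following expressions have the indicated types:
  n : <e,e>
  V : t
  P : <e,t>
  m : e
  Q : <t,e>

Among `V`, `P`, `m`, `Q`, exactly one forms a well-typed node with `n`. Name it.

V : t — n needs e; V needs nothing (atomic); neither fits.
P : <e,t> — n needs e; P needs e; neither fits.
m — combines: n : <e,e> takes m : e as argument, giving e.
Q : <t,e> — n needs e; Q needs t; neither fits.

m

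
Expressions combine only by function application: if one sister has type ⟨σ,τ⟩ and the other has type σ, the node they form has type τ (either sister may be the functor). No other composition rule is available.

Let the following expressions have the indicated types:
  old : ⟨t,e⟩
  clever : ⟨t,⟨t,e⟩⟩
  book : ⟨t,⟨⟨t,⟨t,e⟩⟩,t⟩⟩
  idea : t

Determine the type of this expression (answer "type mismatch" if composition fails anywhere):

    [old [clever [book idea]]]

[book idea] — book of type ⟨t,⟨⟨t,⟨t,e⟩⟩,t⟩⟩ combines with idea of type t: type ⟨⟨t,⟨t,e⟩⟩,t⟩.
[clever [book idea]] — [book idea] of type ⟨⟨t,⟨t,e⟩⟩,t⟩ combines with clever of type ⟨t,⟨t,e⟩⟩: type t.
[old [clever [book idea]]] — old of type ⟨t,e⟩ combines with [clever [book idea]] of type t: type e.

e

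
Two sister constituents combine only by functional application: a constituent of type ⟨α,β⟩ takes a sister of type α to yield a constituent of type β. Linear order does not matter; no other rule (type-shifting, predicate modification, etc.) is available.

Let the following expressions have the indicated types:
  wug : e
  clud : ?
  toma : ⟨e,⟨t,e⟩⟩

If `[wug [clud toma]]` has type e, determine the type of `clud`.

⟨⟨e,⟨t,e⟩⟩,⟨e,e⟩⟩

[wug [clud toma]] is required to be e. wug : e cannot yield e as functor, so [clud toma] : ⟨e,e⟩.
[clud toma] is required to be ⟨e,e⟩. toma : ⟨e,⟨t,e⟩⟩ cannot yield ⟨e,e⟩ as functor, so clud : ⟨⟨e,⟨t,e⟩⟩,⟨e,e⟩⟩.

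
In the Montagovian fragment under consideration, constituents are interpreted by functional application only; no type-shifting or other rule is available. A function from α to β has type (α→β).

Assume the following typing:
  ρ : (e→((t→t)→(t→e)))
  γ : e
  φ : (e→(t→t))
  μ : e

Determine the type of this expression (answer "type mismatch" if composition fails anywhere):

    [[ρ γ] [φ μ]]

(t→e)

[ρ γ]: functor ρ : (e→((t→t)→(t→e))), argument γ : e; result ((t→t)→(t→e)).
[φ μ]: functor φ : (e→(t→t)), argument μ : e; result (t→t).
[[ρ γ] [φ μ]]: functor [ρ γ] : ((t→t)→(t→e)), argument [φ μ] : (t→t); result (t→e).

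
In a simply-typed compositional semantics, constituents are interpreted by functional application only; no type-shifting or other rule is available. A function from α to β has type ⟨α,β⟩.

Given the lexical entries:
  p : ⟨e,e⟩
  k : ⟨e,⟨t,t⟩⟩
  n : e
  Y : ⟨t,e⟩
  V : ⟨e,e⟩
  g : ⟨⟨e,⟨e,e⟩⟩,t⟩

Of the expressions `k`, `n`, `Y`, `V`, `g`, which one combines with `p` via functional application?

n

k : ⟨e,⟨t,t⟩⟩ — does not combine with p.
n — combines: p : ⟨e,e⟩ takes n : e as argument, giving e.
Y : ⟨t,e⟩ — does not combine with p.
V : ⟨e,e⟩ — does not combine with p.
g : ⟨⟨e,⟨e,e⟩⟩,t⟩ — does not combine with p.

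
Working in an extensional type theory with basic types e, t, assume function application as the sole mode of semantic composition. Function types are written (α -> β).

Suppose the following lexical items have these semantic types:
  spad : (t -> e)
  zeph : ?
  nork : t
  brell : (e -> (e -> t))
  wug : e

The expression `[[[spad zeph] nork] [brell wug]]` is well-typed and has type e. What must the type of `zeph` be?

((t -> e) -> (t -> ((e -> t) -> e)))

At [[[spad zeph] nork] [brell wug]] (required: e): [brell wug] is (e -> t), which is not a function with range e; hence [[spad zeph] nork] is the functor — type ((e -> t) -> e).
At [[spad zeph] nork] (required: ((e -> t) -> e)): nork is t, which is not a function with range ((e -> t) -> e); hence [spad zeph] is the functor — type (t -> ((e -> t) -> e)).
At [spad zeph] (required: (t -> ((e -> t) -> e))): spad is (t -> e), which is not a function with range (t -> ((e -> t) -> e)); hence zeph is the functor — type ((t -> e) -> (t -> ((e -> t) -> e))).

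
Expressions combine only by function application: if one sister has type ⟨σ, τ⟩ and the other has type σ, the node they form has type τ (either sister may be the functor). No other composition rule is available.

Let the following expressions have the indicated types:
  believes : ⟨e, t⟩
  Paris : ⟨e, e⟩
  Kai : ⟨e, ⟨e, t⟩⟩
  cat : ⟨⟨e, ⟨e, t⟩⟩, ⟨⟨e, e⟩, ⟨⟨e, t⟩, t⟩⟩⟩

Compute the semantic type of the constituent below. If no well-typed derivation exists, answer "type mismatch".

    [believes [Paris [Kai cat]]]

[Kai cat]: functor cat : ⟨⟨e, ⟨e, t⟩⟩, ⟨⟨e, e⟩, ⟨⟨e, t⟩, t⟩⟩⟩, argument Kai : ⟨e, ⟨e, t⟩⟩; result ⟨⟨e, e⟩, ⟨⟨e, t⟩, t⟩⟩.
[Paris [Kai cat]]: functor [Kai cat] : ⟨⟨e, e⟩, ⟨⟨e, t⟩, t⟩⟩, argument Paris : ⟨e, e⟩; result ⟨⟨e, t⟩, t⟩.
[believes [Paris [Kai cat]]]: functor [Paris [Kai cat]] : ⟨⟨e, t⟩, t⟩, argument believes : ⟨e, t⟩; result t.

t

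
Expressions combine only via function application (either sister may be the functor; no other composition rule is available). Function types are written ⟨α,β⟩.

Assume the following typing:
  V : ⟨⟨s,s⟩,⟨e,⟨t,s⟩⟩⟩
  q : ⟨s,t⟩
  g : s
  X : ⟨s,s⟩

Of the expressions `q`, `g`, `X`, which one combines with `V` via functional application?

q : ⟨s,t⟩ — V needs ⟨s,s⟩; q needs s; neither fits.
g : s — V needs ⟨s,s⟩; g needs nothing (atomic); neither fits.
X — combines: V : ⟨⟨s,s⟩,⟨e,⟨t,s⟩⟩⟩ takes X : ⟨s,s⟩ as argument, giving ⟨e,⟨t,s⟩⟩.

X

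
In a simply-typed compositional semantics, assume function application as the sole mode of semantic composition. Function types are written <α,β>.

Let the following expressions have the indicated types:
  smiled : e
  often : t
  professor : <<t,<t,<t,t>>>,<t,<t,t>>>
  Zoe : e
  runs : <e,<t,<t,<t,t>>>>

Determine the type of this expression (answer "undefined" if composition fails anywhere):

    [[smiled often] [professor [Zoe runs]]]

undefined

At [smiled often]: neither e nor t can take the other as argument; the node is ill-typed.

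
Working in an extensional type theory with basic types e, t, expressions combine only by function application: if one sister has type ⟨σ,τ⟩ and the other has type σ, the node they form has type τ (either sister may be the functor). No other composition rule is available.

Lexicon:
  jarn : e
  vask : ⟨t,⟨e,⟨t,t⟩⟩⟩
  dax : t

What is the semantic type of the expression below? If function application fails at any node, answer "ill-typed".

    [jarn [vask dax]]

⟨t,t⟩

At [vask dax], vask : ⟨t,⟨e,⟨t,t⟩⟩⟩ takes dax : t, giving ⟨e,⟨t,t⟩⟩.
At [jarn [vask dax]], [vask dax] : ⟨e,⟨t,t⟩⟩ takes jarn : e, giving ⟨t,t⟩.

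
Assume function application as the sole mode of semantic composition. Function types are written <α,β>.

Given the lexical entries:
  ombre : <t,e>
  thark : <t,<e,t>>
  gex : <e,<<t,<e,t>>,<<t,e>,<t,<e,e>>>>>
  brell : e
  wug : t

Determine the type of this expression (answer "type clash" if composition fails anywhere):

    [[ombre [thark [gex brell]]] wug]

<e,e>

[gex brell]: functor gex : <e,<<t,<e,t>>,<<t,e>,<t,<e,e>>>>>, argument brell : e; result <<t,<e,t>>,<<t,e>,<t,<e,e>>>>.
[thark [gex brell]]: functor [gex brell] : <<t,<e,t>>,<<t,e>,<t,<e,e>>>>, argument thark : <t,<e,t>>; result <<t,e>,<t,<e,e>>>.
[ombre [thark [gex brell]]]: functor [thark [gex brell]] : <<t,e>,<t,<e,e>>>, argument ombre : <t,e>; result <t,<e,e>>.
[[ombre [thark [gex brell]]] wug]: functor [ombre [thark [gex brell]]] : <t,<e,e>>, argument wug : t; result <e,e>.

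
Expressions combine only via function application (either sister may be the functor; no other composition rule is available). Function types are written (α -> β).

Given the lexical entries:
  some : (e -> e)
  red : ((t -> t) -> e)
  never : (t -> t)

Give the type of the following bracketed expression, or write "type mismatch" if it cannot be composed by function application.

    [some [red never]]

e

At [red never], red : ((t -> t) -> e) takes never : (t -> t), giving e.
At [some [red never]], some : (e -> e) takes [red never] : e, giving e.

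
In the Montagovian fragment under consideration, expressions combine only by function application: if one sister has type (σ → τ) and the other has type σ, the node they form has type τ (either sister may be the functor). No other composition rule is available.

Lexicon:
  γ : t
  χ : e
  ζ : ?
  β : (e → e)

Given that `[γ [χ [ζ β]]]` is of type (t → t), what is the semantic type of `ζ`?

[γ [χ [ζ β]]] is required to be (t → t). γ : t cannot yield (t → t) as functor, so [χ [ζ β]] : (t → (t → t)).
[χ [ζ β]] is required to be (t → (t → t)). χ : e cannot yield (t → (t → t)) as functor, so [ζ β] : (e → (t → (t → t))).
[ζ β] is required to be (e → (t → (t → t))). β : (e → e) cannot yield (e → (t → (t → t))) as functor, so ζ : ((e → e) → (e → (t → (t → t)))).

((e → e) → (e → (t → (t → t))))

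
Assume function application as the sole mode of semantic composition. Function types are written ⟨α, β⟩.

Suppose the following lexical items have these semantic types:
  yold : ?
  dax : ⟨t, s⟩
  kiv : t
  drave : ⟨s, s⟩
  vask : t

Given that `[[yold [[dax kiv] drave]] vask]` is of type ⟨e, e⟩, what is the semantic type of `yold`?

For [[yold [[dax kiv] drave]] vask] to have type ⟨e, e⟩ with vask of type t, [yold [[dax kiv] drave]] must be the function: [yold [[dax kiv] drave]] : ⟨t, ⟨e, e⟩⟩.
For [yold [[dax kiv] drave]] to have type ⟨t, ⟨e, e⟩⟩ with [[dax kiv] drave] of type s, yold must be the function: yold : ⟨s, ⟨t, ⟨e, e⟩⟩⟩.

⟨s, ⟨t, ⟨e, e⟩⟩⟩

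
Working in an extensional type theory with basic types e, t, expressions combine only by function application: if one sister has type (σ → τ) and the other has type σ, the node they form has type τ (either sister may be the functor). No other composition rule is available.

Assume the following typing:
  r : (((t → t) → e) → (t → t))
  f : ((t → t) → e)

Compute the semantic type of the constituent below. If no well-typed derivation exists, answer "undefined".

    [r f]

[r f]: (((t → t) → e) → (t → t)) applied to ((t → t) → e) yields (t → t).

(t → t)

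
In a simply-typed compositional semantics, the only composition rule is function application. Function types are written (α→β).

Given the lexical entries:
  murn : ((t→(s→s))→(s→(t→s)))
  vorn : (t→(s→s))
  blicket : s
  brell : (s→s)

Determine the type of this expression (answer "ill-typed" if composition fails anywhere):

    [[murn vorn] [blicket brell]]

[murn vorn]: functor murn : ((t→(s→s))→(s→(t→s))), argument vorn : (t→(s→s)); result (s→(t→s)).
[blicket brell]: functor brell : (s→s), argument blicket : s; result s.
[[murn vorn] [blicket brell]]: functor [murn vorn] : (s→(t→s)), argument [blicket brell] : s; result (t→s).

(t→s)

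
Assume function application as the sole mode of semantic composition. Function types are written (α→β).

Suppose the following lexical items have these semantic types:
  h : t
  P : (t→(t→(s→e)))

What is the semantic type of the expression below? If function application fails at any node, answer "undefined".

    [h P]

(t→(s→e))

[h P] — P of type (t→(t→(s→e))) combines with h of type t: type (t→(s→e)).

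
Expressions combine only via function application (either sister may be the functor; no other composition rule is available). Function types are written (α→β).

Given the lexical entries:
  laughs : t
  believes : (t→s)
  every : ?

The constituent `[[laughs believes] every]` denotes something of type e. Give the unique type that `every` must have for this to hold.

For [[laughs believes] every] to have type e with [laughs believes] of type s, every must be the function: every : (s→e).

(s→e)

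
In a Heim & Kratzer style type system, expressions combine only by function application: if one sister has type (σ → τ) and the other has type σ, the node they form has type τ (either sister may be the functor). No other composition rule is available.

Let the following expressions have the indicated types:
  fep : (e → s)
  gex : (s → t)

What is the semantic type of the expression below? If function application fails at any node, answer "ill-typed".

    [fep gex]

[fep gex]: (e → s) with (s → t) — neither is a function whose domain matches the other; composition fails here.

ill-typed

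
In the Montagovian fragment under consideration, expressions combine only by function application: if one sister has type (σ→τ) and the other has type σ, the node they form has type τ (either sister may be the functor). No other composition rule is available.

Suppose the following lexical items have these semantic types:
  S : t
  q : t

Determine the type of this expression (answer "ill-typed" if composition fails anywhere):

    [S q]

[S q]: t and t cannot combine by function application — type clash.

ill-typed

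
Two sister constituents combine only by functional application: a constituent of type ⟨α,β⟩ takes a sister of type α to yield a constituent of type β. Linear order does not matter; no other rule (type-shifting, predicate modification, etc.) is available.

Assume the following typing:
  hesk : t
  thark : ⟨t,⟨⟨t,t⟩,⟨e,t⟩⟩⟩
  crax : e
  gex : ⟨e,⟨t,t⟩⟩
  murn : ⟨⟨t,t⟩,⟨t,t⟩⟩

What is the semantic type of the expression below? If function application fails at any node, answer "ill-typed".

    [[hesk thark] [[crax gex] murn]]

⟨e,t⟩

[hesk thark]: functor thark : ⟨t,⟨⟨t,t⟩,⟨e,t⟩⟩⟩, argument hesk : t; result ⟨⟨t,t⟩,⟨e,t⟩⟩.
[crax gex]: functor gex : ⟨e,⟨t,t⟩⟩, argument crax : e; result ⟨t,t⟩.
[[crax gex] murn]: functor murn : ⟨⟨t,t⟩,⟨t,t⟩⟩, argument [crax gex] : ⟨t,t⟩; result ⟨t,t⟩.
[[hesk thark] [[crax gex] murn]]: functor [hesk thark] : ⟨⟨t,t⟩,⟨e,t⟩⟩, argument [[crax gex] murn] : ⟨t,t⟩; result ⟨e,t⟩.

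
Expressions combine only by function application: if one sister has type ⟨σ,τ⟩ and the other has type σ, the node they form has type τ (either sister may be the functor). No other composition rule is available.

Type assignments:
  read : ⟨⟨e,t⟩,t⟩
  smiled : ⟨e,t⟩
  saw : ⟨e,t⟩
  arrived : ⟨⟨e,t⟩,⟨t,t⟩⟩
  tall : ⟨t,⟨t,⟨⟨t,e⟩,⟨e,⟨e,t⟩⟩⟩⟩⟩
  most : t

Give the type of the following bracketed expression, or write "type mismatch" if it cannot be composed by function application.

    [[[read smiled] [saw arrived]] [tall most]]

[read smiled]: functor read : ⟨⟨e,t⟩,t⟩, argument smiled : ⟨e,t⟩; result t.
[saw arrived]: functor arrived : ⟨⟨e,t⟩,⟨t,t⟩⟩, argument saw : ⟨e,t⟩; result ⟨t,t⟩.
[[read smiled] [saw arrived]]: functor [saw arrived] : ⟨t,t⟩, argument [read smiled] : t; result t.
[tall most]: functor tall : ⟨t,⟨t,⟨⟨t,e⟩,⟨e,⟨e,t⟩⟩⟩⟩⟩, argument most : t; result ⟨t,⟨⟨t,e⟩,⟨e,⟨e,t⟩⟩⟩⟩.
[[[read smiled] [saw arrived]] [tall most]]: functor [tall most] : ⟨t,⟨⟨t,e⟩,⟨e,⟨e,t⟩⟩⟩⟩, argument [[read smiled] [saw arrived]] : t; result ⟨⟨t,e⟩,⟨e,⟨e,t⟩⟩⟩.

⟨⟨t,e⟩,⟨e,⟨e,t⟩⟩⟩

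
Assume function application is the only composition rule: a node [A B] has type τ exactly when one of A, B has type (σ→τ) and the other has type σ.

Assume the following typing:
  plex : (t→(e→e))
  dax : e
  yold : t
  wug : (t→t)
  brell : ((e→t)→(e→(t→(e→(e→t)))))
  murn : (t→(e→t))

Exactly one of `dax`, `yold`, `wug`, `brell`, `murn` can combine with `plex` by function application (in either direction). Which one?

dax : e — plex needs t; dax needs nothing (atomic); neither fits.
yold — combines: plex : (t→(e→e)) takes yold : t as argument, giving (e→e).
wug : (t→t) — plex needs t; wug needs t; neither fits.
brell : ((e→t)→(e→(t→(e→(e→t))))) — plex needs t; brell needs (e→t); neither fits.
murn : (t→(e→t)) — plex needs t; murn needs t; neither fits.

yold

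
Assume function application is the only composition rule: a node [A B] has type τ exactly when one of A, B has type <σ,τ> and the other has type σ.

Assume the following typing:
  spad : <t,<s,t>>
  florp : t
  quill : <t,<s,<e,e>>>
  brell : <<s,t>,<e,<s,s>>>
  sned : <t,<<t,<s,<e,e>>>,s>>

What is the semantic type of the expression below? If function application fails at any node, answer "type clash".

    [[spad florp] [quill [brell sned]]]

[spad florp]: spad is <t,<s,t>>, florp is t; result <s,t>.
[brell sned]: <<s,t>,<e,<s,s>>> with <t,<<t,<s,<e,e>>>,s>> — neither is a function whose domain matches the other; composition fails here.

type clash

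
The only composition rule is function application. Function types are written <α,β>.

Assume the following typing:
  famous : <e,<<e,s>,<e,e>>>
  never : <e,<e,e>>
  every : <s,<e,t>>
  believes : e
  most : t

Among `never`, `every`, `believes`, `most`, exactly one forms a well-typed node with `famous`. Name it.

believes

never : <e,<e,e>> — no; famous wants e, and never wants e.
every : <s,<e,t>> — no; famous wants e, and every wants s.
believes — combines: famous : <e,<<e,s>,<e,e>>> takes believes : e as argument, giving <<e,s>,<e,e>>.
most : t — no; famous wants e, and most wants nothing (atomic).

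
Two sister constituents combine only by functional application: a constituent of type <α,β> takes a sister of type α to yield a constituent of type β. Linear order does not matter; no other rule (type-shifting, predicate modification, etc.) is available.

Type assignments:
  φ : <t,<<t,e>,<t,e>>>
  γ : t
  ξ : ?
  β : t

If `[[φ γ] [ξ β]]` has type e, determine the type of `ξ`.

<t,<<<t,e>,<t,e>>,e>>

[[φ γ] [ξ β]] must have type e. The sister [φ γ] has type <<t,e>,<t,e>>; that is not a function onto e, so [ξ β] must be the functor, of type <<<t,e>,<t,e>>,e>.
[ξ β] must have type <<<t,e>,<t,e>>,e>. The sister β has type t; that is not a function onto <<<t,e>,<t,e>>,e>, so ξ must be the functor, of type <t,<<<t,e>,<t,e>>,e>>.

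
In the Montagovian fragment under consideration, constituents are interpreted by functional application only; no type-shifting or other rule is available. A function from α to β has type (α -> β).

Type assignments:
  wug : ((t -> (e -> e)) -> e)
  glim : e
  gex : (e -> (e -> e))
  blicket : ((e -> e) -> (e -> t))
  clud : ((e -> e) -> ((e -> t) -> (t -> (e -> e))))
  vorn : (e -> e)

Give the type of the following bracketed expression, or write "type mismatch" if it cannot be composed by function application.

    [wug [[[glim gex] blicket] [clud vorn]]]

e

[glim gex]: gex is (e -> (e -> e)), glim is e; result (e -> e).
[[glim gex] blicket]: blicket is ((e -> e) -> (e -> t)), [glim gex] is (e -> e); result (e -> t).
[clud vorn]: clud is ((e -> e) -> ((e -> t) -> (t -> (e -> e)))), vorn is (e -> e); result ((e -> t) -> (t -> (e -> e))).
[[[glim gex] blicket] [clud vorn]]: [clud vorn] is ((e -> t) -> (t -> (e -> e))), [[glim gex] blicket] is (e -> t); result (t -> (e -> e)).
[wug [[[glim gex] blicket] [clud vorn]]]: wug is ((t -> (e -> e)) -> e), [[[glim gex] blicket] [clud vorn]] is (t -> (e -> e)); result e.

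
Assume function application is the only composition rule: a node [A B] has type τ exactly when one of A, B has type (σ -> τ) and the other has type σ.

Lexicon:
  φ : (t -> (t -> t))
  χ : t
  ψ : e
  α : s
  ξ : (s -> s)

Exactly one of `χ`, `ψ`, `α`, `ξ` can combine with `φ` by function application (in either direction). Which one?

χ — combines: φ : (t -> (t -> t)) takes χ : t as argument, giving (t -> t).
ψ : e — φ needs t; ψ needs nothing (atomic); neither fits.
α : s — φ needs t; α needs nothing (atomic); neither fits.
ξ : (s -> s) — φ needs t; ξ needs s; neither fits.

χ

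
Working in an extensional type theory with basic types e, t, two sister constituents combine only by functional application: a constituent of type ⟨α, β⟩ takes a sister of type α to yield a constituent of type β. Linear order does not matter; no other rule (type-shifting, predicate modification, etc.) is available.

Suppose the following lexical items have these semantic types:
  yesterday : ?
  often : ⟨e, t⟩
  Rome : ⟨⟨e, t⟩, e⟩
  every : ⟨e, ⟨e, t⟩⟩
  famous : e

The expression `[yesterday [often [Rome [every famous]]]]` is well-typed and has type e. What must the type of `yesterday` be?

⟨t, e⟩

[yesterday [often [Rome [every famous]]]] is required to be e. [often [Rome [every famous]]] : t cannot yield e as functor, so yesterday : ⟨t, e⟩.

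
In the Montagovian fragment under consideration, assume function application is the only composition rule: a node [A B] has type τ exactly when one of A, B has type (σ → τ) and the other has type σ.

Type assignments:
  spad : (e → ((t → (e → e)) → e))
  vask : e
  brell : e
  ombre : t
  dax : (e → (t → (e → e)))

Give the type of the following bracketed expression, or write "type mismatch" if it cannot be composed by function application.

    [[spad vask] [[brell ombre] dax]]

[spad vask]: functor spad : (e → ((t → (e → e)) → e)), argument vask : e; result ((t → (e → e)) → e).
At [brell ombre]: neither e nor t can take the other as argument; the node is ill-typed.

type mismatch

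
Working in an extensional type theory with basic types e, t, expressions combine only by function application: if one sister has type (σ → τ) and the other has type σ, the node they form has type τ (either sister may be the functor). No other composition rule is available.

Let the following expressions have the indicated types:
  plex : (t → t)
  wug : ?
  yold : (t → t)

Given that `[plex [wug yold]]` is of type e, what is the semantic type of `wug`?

For [plex [wug yold]] to have type e with plex of type (t → t), [wug yold] must be the function: [wug yold] : ((t → t) → e).
For [wug yold] to have type ((t → t) → e) with yold of type (t → t), wug must be the function: wug : ((t → t) → ((t → t) → e)).

((t → t) → ((t → t) → e))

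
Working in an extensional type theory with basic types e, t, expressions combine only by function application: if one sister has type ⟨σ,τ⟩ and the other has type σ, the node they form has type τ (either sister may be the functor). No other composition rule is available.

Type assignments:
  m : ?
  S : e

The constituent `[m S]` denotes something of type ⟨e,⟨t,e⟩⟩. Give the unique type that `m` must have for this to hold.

⟨e,⟨e,⟨t,e⟩⟩⟩

For [m S] to have type ⟨e,⟨t,e⟩⟩ with S of type e, m must be the function: m : ⟨e,⟨e,⟨t,e⟩⟩⟩.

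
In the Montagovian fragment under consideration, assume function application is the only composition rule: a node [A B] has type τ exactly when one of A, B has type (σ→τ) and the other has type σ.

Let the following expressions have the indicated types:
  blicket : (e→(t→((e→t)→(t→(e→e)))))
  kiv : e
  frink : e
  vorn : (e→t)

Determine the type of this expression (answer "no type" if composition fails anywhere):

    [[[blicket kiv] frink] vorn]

no type

[blicket kiv]: blicket is (e→(t→((e→t)→(t→(e→e))))), kiv is e; result (t→((e→t)→(t→(e→e)))).
[[blicket kiv] frink]: (t→((e→t)→(t→(e→e)))) and e cannot combine by function application — type clash.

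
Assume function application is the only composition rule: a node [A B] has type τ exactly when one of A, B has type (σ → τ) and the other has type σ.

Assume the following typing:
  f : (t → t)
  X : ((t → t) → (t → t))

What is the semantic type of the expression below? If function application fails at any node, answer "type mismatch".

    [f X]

(t → t)

[f X]: ((t → t) → (t → t)) applied to (t → t) yields (t → t).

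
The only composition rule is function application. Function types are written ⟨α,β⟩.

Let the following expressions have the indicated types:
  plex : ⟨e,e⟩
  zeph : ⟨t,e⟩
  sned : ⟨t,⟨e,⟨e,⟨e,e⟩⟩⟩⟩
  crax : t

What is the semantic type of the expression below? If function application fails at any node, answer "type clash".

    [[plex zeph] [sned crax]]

[plex zeph]: ⟨e,e⟩ and ⟨t,e⟩ cannot combine by function application — type clash.

type clash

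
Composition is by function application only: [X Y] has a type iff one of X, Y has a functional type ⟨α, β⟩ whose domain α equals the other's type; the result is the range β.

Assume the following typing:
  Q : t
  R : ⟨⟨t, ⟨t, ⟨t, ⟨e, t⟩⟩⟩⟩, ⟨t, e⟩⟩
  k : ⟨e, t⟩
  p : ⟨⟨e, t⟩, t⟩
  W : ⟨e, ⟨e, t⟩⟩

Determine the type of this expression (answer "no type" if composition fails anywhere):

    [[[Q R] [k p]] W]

At [Q R]: neither t nor ⟨⟨t, ⟨t, ⟨t, ⟨e, t⟩⟩⟩⟩, ⟨t, e⟩⟩ can take the other as argument; the node is ill-typed.

no type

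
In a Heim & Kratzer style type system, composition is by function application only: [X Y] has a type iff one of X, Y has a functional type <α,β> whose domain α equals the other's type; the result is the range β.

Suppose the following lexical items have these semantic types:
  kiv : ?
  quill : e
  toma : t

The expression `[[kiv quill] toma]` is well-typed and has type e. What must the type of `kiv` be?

<e,<t,e>>

[[kiv quill] toma] must have type e. The sister toma has type t; that is not a function onto e, so [kiv quill] must be the functor, of type <t,e>.
[kiv quill] must have type <t,e>. The sister quill has type e; that is not a function onto <t,e>, so kiv must be the functor, of type <e,<t,e>>.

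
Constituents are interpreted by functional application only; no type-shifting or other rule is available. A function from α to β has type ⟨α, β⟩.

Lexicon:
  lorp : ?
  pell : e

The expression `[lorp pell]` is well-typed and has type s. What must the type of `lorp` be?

[lorp pell] is required to be s. pell : e cannot yield s as functor, so lorp : ⟨e, s⟩.

⟨e, s⟩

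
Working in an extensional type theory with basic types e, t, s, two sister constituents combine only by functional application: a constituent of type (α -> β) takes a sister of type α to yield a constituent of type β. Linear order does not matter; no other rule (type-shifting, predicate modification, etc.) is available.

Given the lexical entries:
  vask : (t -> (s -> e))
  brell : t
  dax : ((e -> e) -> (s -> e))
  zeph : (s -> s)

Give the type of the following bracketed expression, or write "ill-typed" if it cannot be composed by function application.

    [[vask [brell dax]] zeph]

[brell dax]: t with ((e -> e) -> (s -> e)) — neither is a function whose domain matches the other; composition fails here.

ill-typed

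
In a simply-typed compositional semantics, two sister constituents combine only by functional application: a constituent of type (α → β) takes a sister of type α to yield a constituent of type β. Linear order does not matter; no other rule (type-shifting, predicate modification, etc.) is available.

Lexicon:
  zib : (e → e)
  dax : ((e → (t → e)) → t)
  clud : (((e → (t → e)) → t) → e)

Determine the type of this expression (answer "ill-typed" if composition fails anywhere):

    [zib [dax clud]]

e

At [dax clud], clud : (((e → (t → e)) → t) → e) takes dax : ((e → (t → e)) → t), giving e.
At [zib [dax clud]], zib : (e → e) takes [dax clud] : e, giving e.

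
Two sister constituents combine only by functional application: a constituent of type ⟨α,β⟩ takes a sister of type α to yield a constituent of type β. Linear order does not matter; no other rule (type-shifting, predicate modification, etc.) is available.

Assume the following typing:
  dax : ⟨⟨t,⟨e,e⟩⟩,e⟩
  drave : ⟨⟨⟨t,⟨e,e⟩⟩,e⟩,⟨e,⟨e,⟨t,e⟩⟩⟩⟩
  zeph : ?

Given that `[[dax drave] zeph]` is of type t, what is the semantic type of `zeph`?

At [[dax drave] zeph] (required: t): [dax drave] is ⟨e,⟨e,⟨t,e⟩⟩⟩, which is not a function with range t; hence zeph is the functor — type ⟨⟨e,⟨e,⟨t,e⟩⟩⟩,t⟩.

⟨⟨e,⟨e,⟨t,e⟩⟩⟩,t⟩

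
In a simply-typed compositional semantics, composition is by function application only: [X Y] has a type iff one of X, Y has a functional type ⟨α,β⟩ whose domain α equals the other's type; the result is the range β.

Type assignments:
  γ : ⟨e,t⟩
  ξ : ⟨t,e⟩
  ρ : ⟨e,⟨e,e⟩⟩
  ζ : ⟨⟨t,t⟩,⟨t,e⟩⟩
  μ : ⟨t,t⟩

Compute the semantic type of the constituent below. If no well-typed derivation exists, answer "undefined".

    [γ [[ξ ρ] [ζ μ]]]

undefined

[ξ ρ]: ⟨t,e⟩ with ⟨e,⟨e,e⟩⟩ — neither is a function whose domain matches the other; composition fails here.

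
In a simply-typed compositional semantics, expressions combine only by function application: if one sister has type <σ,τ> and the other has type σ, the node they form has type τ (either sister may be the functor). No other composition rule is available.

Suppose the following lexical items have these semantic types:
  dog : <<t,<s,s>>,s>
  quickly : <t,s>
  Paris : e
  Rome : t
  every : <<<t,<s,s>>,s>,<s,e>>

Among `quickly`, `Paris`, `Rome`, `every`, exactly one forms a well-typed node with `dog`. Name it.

every

quickly : <t,s> — dog needs <t,<s,s>>; quickly needs t; neither fits.
Paris : e — dog needs <t,<s,s>>; Paris needs nothing (atomic); neither fits.
Rome : t — dog needs <t,<s,s>>; Rome needs nothing (atomic); neither fits.
every — combines: every : <<<t,<s,s>>,s>,<s,e>> takes dog : <<t,<s,s>>,s> as argument, giving <s,e>.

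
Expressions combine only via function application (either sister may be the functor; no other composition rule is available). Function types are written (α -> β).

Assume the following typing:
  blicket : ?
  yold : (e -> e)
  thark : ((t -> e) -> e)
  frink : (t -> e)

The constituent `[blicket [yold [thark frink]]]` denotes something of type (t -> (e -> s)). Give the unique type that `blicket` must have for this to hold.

(e -> (t -> (e -> s)))

For [blicket [yold [thark frink]]] to have type (t -> (e -> s)) with [yold [thark frink]] of type e, blicket must be the function: blicket : (e -> (t -> (e -> s))).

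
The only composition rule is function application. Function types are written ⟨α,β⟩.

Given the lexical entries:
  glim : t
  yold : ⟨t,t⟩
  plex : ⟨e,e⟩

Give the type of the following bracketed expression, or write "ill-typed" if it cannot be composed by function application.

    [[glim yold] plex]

[glim yold]: functor yold : ⟨t,t⟩, argument glim : t; result t.
[[glim yold] plex]: t and ⟨e,e⟩ cannot combine by function application — type clash.

ill-typed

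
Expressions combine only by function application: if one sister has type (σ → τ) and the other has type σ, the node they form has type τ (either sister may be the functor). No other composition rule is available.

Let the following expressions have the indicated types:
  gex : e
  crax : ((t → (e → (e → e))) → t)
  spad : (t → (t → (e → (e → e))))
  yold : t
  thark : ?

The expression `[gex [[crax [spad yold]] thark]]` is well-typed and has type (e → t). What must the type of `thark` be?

(t → (e → (e → t)))

At [gex [[crax [spad yold]] thark]] (required: (e → t)): gex is e, which is not a function with range (e → t); hence [[crax [spad yold]] thark] is the functor — type (e → (e → t)).
At [[crax [spad yold]] thark] (required: (e → (e → t))): [crax [spad yold]] is t, which is not a function with range (e → (e → t)); hence thark is the functor — type (t → (e → (e → t))).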